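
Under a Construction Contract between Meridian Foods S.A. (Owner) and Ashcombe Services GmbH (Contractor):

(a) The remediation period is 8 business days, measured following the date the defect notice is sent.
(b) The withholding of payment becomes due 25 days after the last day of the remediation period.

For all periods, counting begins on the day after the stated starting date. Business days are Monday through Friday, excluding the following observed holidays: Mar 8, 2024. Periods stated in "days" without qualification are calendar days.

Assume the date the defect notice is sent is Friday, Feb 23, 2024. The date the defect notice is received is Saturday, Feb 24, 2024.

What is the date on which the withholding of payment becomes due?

The last day of the remediation period: counting 8 business days from Friday, Feb 23, 2024 (Feb 26, Feb 27, Feb 28, Feb 29, Mar 1, Mar 4, Mar 5, Mar 6, skipping weekends) reaches Wednesday, Mar 6, 2024.
The date on which the withholding of payment becomes due: 25 calendar days after Mar 6, 2024 is Mar 31, 2024.

Mar 31, 2024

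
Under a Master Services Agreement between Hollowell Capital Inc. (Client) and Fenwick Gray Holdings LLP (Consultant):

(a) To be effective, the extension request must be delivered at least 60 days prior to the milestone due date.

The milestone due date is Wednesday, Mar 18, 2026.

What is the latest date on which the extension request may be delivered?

Counting back 60 calendar days from Mar 18, 2026 gives Jan 17, 2026.

Jan 17, 2026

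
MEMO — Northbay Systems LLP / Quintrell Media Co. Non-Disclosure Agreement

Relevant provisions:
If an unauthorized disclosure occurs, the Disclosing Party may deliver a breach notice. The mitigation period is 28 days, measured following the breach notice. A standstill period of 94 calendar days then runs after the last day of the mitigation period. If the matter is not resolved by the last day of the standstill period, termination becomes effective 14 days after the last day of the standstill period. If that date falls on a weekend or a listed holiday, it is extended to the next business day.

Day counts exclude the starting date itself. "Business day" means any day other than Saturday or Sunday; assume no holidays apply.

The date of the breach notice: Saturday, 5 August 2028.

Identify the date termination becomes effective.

The last day of the mitigation period: 5 August 2028 + 28 days = 2 September 2028.
The last day of the standstill period: 94 calendar days after 2 September 2028 is 5 December 2028.
The date termination becomes effective: 14 calendar days after 5 December 2028 is 19 December 2028. 19 December 2028 is a Tuesday, so no roll-forward applies.

19 December 2028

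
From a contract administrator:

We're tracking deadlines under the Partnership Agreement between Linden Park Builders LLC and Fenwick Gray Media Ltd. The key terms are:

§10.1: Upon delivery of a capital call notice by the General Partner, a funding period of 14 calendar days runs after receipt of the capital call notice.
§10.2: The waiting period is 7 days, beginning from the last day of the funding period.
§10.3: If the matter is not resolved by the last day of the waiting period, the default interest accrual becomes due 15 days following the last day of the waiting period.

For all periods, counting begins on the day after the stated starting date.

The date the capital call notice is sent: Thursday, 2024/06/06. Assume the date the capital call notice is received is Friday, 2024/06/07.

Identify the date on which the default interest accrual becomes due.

The last day of the funding period: 2024/06/07 + 14 days = 2024/06/21.
The last day of the waiting period: 2024/06/21 + 7 days = 2024/06/28.
The date on which the default interest accrual becomes due: 15 calendar days after 2024/06/28 is 2024/07/13.

2024/07/13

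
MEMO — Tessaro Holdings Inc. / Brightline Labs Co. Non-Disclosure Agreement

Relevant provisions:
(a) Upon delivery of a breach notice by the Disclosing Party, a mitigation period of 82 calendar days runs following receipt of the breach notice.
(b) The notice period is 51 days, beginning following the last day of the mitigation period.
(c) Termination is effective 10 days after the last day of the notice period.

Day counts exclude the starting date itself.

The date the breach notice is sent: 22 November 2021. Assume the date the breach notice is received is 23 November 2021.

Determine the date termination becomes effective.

The last day of the mitigation period: 82 calendar days after 23 November 2021 is 13 February 2022.
The last day of the notice period: 13 February 2022 + 51 days = 5 April 2022.
The date termination becomes effective: 5 April 2022 + 10 days = 15 April 2022.

15 April 2022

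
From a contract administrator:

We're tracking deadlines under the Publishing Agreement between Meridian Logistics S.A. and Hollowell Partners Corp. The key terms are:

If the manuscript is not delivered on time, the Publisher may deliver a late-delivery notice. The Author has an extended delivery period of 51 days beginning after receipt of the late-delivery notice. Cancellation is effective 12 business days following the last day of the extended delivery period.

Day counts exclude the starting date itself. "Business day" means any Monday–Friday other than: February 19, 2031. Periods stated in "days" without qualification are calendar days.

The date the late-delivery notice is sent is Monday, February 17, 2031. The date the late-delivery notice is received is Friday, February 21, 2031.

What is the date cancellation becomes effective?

The last day of the extended delivery period: February 21, 2031 + 51 days = April 13, 2031.
The date cancellation becomes effective: 12 business days after Sunday, April 13, 2031, skipping weekends — Apr 14, Apr 15, Apr 16, Apr 17, …, Apr 25, Apr 28, Apr 29 — lands on Tuesday, April 29, 2031.

April 29, 2031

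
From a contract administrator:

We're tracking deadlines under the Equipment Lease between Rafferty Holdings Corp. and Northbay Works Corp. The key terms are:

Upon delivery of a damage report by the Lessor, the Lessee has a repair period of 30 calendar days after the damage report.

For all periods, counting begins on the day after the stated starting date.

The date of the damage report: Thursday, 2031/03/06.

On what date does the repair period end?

2031/04/05

Adding 30 calendar days to 2031/03/06 gives 2031/04/05, which is the last day of the repair period.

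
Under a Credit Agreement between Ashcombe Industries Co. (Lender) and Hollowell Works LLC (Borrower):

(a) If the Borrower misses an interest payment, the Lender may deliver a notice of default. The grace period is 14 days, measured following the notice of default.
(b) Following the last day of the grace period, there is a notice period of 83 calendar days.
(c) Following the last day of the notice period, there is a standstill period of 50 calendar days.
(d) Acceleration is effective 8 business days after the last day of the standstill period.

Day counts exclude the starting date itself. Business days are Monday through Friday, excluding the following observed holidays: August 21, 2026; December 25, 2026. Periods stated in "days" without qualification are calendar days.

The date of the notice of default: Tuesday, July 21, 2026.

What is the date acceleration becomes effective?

December 28, 2026

The last day of the grace period: July 21, 2026 + 14 days = August 4, 2026.
The last day of the notice period: 83 calendar days after August 4, 2026 is October 26, 2026.
The last day of the standstill period: 50 calendar days after October 26, 2026 is December 15, 2026.
The date acceleration becomes effective: 8 business days after Tuesday, December 15, 2026, skipping weekends and the listed holiday on Dec 25 — Dec 16, Dec 17, Dec 18, Dec 21, Dec 22, Dec 23, Dec 24, Dec 28 — lands on Monday, December 28, 2026.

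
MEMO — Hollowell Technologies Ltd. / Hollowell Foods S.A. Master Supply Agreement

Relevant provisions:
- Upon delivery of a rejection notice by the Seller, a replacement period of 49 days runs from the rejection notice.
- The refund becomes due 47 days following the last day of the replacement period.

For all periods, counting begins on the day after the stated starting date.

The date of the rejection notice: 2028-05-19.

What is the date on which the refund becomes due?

The last day of the replacement period: 2028-05-19 + 49 days = 2028-07-07.
Adding 47 calendar days to 2028-07-07 gives 2028-08-23, which is the date on which the refund becomes due.

2028-08-23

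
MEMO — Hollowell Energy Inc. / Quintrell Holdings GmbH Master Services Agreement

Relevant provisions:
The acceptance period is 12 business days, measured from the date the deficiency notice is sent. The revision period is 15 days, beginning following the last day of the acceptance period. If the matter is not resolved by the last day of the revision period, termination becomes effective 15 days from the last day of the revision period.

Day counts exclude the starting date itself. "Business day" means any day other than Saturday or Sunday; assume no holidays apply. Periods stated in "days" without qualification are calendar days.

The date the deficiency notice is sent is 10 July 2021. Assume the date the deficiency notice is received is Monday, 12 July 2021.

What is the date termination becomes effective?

The last day of the acceptance period: 12 business days after Saturday, 10 July 2021, skipping weekends — Jul 12, Jul 13, Jul 14, Jul 15, …, Jul 23, Jul 26, Jul 27 — lands on Tuesday, 27 July 2021.
The last day of the revision period: 15 calendar days after 27 July 2021 is 11 August 2021.
Adding 15 calendar days to 11 August 2021 gives 26 August 2021, which is the date termination becomes effective.

26 August 2021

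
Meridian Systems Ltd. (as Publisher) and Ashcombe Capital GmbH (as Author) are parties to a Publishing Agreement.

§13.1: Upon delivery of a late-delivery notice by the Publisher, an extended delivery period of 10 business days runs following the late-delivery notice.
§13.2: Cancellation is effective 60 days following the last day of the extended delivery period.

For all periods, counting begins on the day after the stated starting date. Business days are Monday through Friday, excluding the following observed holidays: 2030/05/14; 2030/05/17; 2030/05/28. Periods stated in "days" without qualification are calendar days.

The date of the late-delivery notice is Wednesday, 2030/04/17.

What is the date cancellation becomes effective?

2030/06/30

From Wednesday, 2030/04/17, 10 business days (Apr 18, Apr 19, Apr 22, Apr 23, Apr 24, Apr 25, Apr 26, Apr 29, Apr 30, May 1, skipping weekends) brings us to Wednesday, 2030/05/01, which is the last day of the extended delivery period.
The date cancellation becomes effective: 60 calendar days after 2030/05/01 is 2030/06/30.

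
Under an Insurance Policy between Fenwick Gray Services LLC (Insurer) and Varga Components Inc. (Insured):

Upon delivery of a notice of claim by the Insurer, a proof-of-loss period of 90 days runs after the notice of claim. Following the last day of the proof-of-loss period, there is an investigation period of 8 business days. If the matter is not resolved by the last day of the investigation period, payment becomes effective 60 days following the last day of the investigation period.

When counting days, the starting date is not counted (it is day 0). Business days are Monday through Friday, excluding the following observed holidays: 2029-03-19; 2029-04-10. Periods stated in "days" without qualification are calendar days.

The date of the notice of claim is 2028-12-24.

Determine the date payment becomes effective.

2029-06-03

The last day of the proof-of-loss period: 90 calendar days after 2028-12-24 is 2029-03-24.
The last day of the investigation period: 8 business days after Saturday, 2029-03-24, skipping weekends — Mar 26, Mar 27, Mar 28, Mar 29, Mar 30, Apr 2, Apr 3, Apr 4 — lands on Wednesday, 2029-04-04.
Adding 60 calendar days to 2029-04-04 gives 2029-06-03, which is the date payment becomes effective.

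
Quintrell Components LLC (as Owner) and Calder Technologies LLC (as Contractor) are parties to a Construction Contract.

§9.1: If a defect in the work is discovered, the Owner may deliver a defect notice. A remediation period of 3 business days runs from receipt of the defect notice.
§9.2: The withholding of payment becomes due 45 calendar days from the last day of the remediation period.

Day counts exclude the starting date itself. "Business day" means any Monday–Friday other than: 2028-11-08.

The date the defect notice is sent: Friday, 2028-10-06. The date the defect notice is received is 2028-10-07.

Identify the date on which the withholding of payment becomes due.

2028-11-25

The last day of the remediation period: counting 3 business days from Saturday, 2028-10-07 (Oct 9, Oct 10, Oct 11, skipping weekends) reaches Wednesday, 2028-10-11.
Adding 45 calendar days to 2028-10-11 gives 2028-11-25, which is the date on which the withholding of payment becomes due.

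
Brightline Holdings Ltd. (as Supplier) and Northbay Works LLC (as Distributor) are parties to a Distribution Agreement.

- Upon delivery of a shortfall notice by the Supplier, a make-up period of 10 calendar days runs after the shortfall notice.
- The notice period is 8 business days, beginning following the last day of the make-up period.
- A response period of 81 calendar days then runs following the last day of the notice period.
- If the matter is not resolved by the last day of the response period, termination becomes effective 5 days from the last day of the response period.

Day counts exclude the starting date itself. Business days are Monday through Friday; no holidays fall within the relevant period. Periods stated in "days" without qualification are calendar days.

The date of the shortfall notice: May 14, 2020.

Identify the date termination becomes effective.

The last day of the make-up period: May 14, 2020 + 10 days = May 24, 2020.
The last day of the notice period: 8 business days after Sunday, May 24, 2020, skipping weekends — May 25, May 26, May 27, May 28, May 29, Jun 1, Jun 2, Jun 3 — lands on Wednesday, June 3, 2020.
The last day of the response period: 81 calendar days after June 3, 2020 is August 23, 2020.
The date termination becomes effective: 5 calendar days after August 23, 2020 is August 28, 2020.

August 28, 2020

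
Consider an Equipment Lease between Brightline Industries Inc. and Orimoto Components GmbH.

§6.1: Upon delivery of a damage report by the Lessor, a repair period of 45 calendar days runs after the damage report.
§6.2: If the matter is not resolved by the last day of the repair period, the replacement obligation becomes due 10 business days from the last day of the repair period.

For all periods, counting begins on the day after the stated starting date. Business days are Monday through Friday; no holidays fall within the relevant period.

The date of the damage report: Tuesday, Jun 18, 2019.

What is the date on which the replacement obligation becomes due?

The last day of the repair period: Jun 18, 2019 + 45 days = Aug 2, 2019.
From Friday, Aug 2, 2019, 10 business days (Aug 5, Aug 6, Aug 7, Aug 8, Aug 9, Aug 12, Aug 13, Aug 14, Aug 15, Aug 16, skipping weekends) brings us to Friday, Aug 16, 2019, which is the date on which the replacement obligation becomes due.

Aug 16, 2019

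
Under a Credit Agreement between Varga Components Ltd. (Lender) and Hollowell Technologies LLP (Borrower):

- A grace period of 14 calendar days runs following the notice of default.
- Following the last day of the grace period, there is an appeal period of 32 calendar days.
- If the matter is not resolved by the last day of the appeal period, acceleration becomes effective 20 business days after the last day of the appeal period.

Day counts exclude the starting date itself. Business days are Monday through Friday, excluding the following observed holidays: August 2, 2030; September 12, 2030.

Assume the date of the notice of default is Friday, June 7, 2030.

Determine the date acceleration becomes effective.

Adding 14 calendar days to June 7, 2030 gives June 21, 2030, which is the last day of the grace period.
The last day of the appeal period: June 21, 2030 + 32 days = July 23, 2030.
The date acceleration becomes effective: counting 20 business days from Tuesday, July 23, 2030 (Jul 24, Jul 25, Jul 26, Jul 29, …, Aug 19, Aug 20, Aug 21, skipping weekends and the listed holiday on Aug 2) reaches Wednesday, August 21, 2030.

August 21, 2030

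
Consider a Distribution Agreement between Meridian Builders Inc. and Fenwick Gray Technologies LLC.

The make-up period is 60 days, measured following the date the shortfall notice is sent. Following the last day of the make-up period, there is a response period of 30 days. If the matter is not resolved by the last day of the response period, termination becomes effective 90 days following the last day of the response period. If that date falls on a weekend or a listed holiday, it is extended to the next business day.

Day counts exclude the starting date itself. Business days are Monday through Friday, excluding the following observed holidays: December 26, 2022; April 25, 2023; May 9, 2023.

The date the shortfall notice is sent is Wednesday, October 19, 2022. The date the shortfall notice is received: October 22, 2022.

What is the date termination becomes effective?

The last day of the make-up period: October 19, 2022 + 60 days = December 18, 2022.
Adding 30 calendar days to December 18, 2022 gives January 17, 2023, which is the last day of the response period.
The date termination becomes effective: January 17, 2023 + 90 days = April 17, 2023. April 17, 2023 is a Monday and is not a listed holiday, so no roll-forward applies.

April 17, 2023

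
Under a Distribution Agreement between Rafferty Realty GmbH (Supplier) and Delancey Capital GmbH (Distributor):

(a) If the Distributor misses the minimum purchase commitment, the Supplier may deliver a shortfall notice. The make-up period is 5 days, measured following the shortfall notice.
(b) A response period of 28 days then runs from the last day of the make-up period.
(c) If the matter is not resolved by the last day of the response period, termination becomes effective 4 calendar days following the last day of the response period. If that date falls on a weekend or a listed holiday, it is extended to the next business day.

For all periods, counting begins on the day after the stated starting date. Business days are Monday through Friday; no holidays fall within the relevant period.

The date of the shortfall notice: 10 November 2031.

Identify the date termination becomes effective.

17 December 2031

Adding 5 calendar days to 10 November 2031 gives 15 November 2031, which is the last day of the make-up period.
The last day of the response period: 28 calendar days after 15 November 2031 is 13 December 2031.
The date termination becomes effective: 4 calendar days after 13 December 2031 is 17 December 2031. 17 December 2031 is a Wednesday, so no roll-forward applies.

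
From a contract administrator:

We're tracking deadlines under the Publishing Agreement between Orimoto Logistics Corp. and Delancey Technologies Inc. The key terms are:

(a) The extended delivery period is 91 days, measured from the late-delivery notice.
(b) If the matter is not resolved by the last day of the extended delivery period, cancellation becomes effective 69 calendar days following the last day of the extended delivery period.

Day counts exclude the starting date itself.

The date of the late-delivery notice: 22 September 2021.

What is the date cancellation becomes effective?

The last day of the extended delivery period: 22 September 2021 + 91 days = 22 December 2021.
The date cancellation becomes effective: 69 calendar days after 22 December 2021 is 1 March 2022.

1 March 2022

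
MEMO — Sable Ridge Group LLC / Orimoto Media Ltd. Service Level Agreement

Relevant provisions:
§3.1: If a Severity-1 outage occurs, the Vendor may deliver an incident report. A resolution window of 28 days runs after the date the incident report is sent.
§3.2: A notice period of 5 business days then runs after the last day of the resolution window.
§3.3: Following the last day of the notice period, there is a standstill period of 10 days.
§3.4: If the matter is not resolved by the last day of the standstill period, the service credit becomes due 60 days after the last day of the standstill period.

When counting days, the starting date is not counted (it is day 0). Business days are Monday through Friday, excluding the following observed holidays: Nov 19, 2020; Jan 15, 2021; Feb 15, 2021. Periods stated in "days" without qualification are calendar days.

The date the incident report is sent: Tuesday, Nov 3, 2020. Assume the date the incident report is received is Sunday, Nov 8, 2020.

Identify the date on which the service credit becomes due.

Feb 16, 2021

The last day of the resolution window: 28 calendar days after Nov 3, 2020 is Dec 1, 2020.
From Tuesday, Dec 1, 2020, 5 business days (Dec 2, Dec 3, Dec 4, Dec 7, Dec 8, skipping weekends) brings us to Tuesday, Dec 8, 2020, which is the last day of the notice period.
The last day of the standstill period: Dec 8, 2020 + 10 days = Dec 18, 2020.
Adding 60 calendar days to Dec 18, 2020 gives Feb 16, 2021, which is the date on which the service credit becomes due.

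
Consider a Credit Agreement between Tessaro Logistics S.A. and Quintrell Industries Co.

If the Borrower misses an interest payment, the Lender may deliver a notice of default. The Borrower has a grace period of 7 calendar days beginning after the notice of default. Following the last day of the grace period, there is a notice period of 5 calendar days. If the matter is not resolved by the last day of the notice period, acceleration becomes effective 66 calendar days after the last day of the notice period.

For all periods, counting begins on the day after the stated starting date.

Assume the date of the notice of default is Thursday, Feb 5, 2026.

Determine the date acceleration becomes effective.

Apr 24, 2026

Adding 7 calendar days to Feb 5, 2026 gives Feb 12, 2026, which is the last day of the grace period.
The last day of the notice period: 5 calendar days after Feb 12, 2026 is Feb 17, 2026.
The date acceleration becomes effective: Feb 17, 2026 + 66 days = Apr 24, 2026.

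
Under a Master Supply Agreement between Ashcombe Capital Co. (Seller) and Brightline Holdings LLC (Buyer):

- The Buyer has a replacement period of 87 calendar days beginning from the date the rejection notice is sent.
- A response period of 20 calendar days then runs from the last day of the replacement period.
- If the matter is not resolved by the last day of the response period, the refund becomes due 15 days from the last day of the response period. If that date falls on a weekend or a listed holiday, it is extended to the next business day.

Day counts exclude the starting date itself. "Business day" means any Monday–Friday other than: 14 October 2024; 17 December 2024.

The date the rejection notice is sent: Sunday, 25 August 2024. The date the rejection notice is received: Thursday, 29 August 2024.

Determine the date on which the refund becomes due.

25 December 2024

The last day of the replacement period: 87 calendar days after 25 August 2024 is 20 November 2024.
The last day of the response period: 20 calendar days after 20 November 2024 is 10 December 2024.
Adding 15 calendar days to 10 December 2024 gives 25 December 2024, which is the date on which the refund becomes due. 25 December 2024 is a Wednesday and is not a listed holiday, so no roll-forward applies.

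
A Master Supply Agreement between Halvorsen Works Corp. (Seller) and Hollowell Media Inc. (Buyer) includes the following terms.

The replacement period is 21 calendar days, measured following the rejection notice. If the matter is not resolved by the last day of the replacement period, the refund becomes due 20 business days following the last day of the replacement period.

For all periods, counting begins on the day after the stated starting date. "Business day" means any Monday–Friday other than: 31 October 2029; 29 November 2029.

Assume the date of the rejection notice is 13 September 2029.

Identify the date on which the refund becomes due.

Adding 21 calendar days to 13 September 2029 gives 4 October 2029, which is the last day of the replacement period.
From Thursday, 4 October 2029, 20 business days (Oct 5, Oct 8, Oct 9, Oct 10, …, Oct 30, Nov 1, Nov 2, skipping weekends and the listed holiday on Oct 31) brings us to Friday, 2 November 2029, which is the date on which the refund becomes due.

2 November 2029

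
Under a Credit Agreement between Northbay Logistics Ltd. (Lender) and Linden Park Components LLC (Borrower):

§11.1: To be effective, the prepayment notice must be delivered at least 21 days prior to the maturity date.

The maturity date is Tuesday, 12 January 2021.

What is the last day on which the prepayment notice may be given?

22 December 2020

Counting back 21 calendar days from 12 January 2021 gives 22 December 2020.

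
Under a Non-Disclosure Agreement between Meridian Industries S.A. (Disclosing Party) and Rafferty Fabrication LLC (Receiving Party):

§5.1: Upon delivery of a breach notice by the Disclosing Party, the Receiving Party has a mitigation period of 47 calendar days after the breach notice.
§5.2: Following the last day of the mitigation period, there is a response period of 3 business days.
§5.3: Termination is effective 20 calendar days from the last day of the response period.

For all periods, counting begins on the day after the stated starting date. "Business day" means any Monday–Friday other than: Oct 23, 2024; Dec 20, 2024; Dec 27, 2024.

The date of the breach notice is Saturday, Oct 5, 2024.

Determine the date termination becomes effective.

Adding 47 calendar days to Oct 5, 2024 gives Nov 21, 2024, which is the last day of the mitigation period.
The last day of the response period: counting 3 business days from Thursday, Nov 21, 2024 (Nov 22, Nov 25, Nov 26, skipping weekends) reaches Tuesday, Nov 26, 2024.
Adding 20 calendar days to Nov 26, 2024 gives Dec 16, 2024, which is the date termination becomes effective.

Dec 16, 2024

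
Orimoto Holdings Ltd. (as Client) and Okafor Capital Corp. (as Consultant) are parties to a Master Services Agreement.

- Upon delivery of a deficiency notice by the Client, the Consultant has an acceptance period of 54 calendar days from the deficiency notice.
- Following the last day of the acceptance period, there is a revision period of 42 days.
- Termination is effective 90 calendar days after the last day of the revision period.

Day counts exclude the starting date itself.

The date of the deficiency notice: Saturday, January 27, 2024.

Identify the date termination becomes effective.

The last day of the acceptance period: January 27, 2024 + 54 days = March 21, 2024.
The last day of the revision period: March 21, 2024 + 42 days = May 2, 2024.
The date termination becomes effective: 90 calendar days after May 2, 2024 is July 31, 2024.

July 31, 2024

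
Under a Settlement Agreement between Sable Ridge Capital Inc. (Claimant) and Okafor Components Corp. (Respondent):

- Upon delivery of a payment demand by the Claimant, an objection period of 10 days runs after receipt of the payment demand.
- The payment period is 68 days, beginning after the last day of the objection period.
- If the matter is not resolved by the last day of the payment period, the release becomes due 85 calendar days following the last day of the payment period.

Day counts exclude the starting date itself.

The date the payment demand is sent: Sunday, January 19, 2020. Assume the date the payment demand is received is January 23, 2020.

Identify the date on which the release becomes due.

Adding 10 calendar days to January 23, 2020 gives February 2, 2020, which is the last day of the objection period.
Adding 68 calendar days to February 2, 2020 gives April 10, 2020, which is the last day of the payment period.
Adding 85 calendar days to April 10, 2020 gives July 4, 2020, which is the date on which the release becomes due.

July 4, 2020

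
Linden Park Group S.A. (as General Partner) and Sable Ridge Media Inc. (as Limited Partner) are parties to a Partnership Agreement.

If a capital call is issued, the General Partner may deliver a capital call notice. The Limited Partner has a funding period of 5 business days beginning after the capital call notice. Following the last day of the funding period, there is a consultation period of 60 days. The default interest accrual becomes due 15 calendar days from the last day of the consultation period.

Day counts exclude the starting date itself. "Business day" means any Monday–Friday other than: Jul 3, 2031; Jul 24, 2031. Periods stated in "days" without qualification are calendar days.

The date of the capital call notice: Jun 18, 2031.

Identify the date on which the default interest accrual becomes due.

Sep 8, 2031

The last day of the funding period: counting 5 business days from Wednesday, Jun 18, 2031 (Jun 19, Jun 20, Jun 23, Jun 24, Jun 25, skipping weekends) reaches Wednesday, Jun 25, 2031.
The last day of the consultation period: Jun 25, 2031 + 60 days = Aug 24, 2031.
The date on which the default interest accrual becomes due: Aug 24, 2031 + 15 days = Sep 8, 2031.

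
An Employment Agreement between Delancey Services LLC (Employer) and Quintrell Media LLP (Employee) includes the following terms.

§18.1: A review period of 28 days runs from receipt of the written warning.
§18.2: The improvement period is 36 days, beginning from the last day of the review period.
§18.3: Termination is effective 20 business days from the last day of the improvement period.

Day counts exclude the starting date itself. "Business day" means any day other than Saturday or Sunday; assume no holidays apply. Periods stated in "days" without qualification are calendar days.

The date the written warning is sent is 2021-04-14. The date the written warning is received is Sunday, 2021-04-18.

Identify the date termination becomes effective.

Adding 28 calendar days to 2021-04-18 gives 2021-05-16, which is the last day of the review period.
The last day of the improvement period: 2021-05-16 + 36 days = 2021-06-21.
The date termination becomes effective: counting 20 business days from Monday, 2021-06-21 (Jun 22, Jun 23, Jun 24, Jun 25, …, Jul 15, Jul 16, Jul 19, skipping weekends) reaches Monday, 2021-07-19.

2021-07-19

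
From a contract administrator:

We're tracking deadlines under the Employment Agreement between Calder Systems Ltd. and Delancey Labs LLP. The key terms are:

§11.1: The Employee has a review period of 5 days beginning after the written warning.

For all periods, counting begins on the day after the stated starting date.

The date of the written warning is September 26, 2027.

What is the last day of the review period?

Adding 5 calendar days to September 26, 2027 gives October 1, 2027, which is the last day of the review period.

October 1, 2027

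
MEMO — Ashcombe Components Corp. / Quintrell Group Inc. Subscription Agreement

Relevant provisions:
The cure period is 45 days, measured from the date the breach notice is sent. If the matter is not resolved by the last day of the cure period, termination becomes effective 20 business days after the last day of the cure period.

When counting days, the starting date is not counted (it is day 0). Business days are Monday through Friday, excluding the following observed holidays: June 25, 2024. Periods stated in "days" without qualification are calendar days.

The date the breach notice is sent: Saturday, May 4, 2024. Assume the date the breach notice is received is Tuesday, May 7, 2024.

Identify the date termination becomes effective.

The last day of the cure period: May 4, 2024 + 45 days = June 18, 2024.
The date termination becomes effective: 20 business days after Tuesday, June 18, 2024, skipping weekends and the listed holiday on Jun 25 — Jun 19, Jun 20, Jun 21, Jun 24, …, Jul 15, Jul 16, Jul 17 — lands on Wednesday, July 17, 2024.

July 17, 2024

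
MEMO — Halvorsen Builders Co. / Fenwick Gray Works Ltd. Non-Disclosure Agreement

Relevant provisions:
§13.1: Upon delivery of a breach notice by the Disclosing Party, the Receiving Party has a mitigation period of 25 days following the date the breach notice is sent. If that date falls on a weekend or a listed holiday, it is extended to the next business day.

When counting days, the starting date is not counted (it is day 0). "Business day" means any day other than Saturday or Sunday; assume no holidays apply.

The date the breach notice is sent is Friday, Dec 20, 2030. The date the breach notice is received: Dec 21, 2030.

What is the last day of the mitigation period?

Jan 14, 2031

The last day of the mitigation period: Dec 20, 2030 + 25 days = Jan 14, 2031. Jan 14, 2031 is a Tuesday, so no roll-forward applies.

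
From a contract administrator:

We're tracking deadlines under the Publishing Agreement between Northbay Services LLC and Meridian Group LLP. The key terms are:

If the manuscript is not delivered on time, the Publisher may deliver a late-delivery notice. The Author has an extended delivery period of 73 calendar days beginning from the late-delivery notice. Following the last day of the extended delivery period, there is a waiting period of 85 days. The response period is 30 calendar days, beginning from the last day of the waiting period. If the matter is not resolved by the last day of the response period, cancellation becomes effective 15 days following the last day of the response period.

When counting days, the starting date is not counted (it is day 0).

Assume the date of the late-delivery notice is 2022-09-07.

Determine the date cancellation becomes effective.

2023-03-29

Adding 73 calendar days to 2022-09-07 gives 2022-11-19, which is the last day of the extended delivery period.
Adding 85 calendar days to 2022-11-19 gives 2023-02-12, which is the last day of the waiting period.
The last day of the response period: 2023-02-12 + 30 days = 2023-03-14.
The date cancellation becomes effective: 15 calendar days after 2023-03-14 is 2023-03-29.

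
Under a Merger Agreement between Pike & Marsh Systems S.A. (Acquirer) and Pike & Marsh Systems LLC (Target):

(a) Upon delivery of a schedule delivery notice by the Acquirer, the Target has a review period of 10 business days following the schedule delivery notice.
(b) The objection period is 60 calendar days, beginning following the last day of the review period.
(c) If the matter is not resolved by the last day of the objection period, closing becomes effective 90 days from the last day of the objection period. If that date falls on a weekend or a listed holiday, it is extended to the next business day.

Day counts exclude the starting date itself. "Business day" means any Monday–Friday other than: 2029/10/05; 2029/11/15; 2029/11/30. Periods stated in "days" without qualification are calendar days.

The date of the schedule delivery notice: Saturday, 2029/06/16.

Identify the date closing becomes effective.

2029/11/26

From Saturday, 2029/06/16, 10 business days (Jun 18, Jun 19, Jun 20, Jun 21, Jun 22, Jun 25, Jun 26, Jun 27, Jun 28, Jun 29, skipping weekends) brings us to Friday, 2029/06/29, which is the last day of the review period.
The last day of the objection period: 2029/06/29 + 60 days = 2029/08/28.
The date closing becomes effective: 2029/08/28 + 90 days = 2029/11/26. 2029/11/26 is a Monday and is not a listed holiday, so no roll-forward applies.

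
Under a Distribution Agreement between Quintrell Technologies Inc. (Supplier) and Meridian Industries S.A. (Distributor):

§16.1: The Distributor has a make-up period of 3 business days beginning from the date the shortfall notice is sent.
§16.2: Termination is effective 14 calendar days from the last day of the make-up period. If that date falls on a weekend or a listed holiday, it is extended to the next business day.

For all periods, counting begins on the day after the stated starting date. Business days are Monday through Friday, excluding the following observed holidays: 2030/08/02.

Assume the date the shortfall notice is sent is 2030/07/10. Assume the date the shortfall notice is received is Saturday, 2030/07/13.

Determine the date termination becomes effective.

The last day of the make-up period: 3 business days after Wednesday, 2030/07/10, skipping weekends — Jul 11, Jul 12, Jul 15 — lands on Monday, 2030/07/15.
Adding 14 calendar days to 2030/07/15 gives 2030/07/29, which is the date termination becomes effective. 2030/07/29 is a Monday and is not a listed holiday, so no roll-forward applies.

2030/07/29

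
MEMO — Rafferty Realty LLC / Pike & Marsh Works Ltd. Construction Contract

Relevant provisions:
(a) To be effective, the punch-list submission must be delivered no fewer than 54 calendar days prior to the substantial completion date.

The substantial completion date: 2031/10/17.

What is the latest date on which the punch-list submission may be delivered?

2031/08/24

2031/10/17 minus 54 days is 2031/08/24.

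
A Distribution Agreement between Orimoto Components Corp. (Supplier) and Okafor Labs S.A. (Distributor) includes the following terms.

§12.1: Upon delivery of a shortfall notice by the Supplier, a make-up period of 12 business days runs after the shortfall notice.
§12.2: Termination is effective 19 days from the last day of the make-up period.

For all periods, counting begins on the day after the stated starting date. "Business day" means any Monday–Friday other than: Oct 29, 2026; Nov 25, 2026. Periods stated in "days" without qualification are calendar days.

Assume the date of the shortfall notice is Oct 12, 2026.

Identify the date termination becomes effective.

The last day of the make-up period: 12 business days after Monday, Oct 12, 2026, skipping weekends — Oct 13, Oct 14, Oct 15, Oct 16, …, Oct 26, Oct 27, Oct 28 — lands on Wednesday, Oct 28, 2026.
Adding 19 calendar days to Oct 28, 2026 gives Nov 16, 2026, which is the date termination becomes effective.

Nov 16, 2026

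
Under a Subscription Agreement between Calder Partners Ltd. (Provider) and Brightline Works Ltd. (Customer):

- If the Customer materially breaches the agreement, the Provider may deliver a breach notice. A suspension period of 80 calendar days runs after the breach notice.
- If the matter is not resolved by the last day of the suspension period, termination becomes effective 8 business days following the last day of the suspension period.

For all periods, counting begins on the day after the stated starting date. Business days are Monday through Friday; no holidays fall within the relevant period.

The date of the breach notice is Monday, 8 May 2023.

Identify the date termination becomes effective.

The last day of the suspension period: 80 calendar days after 8 May 2023 is 27 July 2023.
The date termination becomes effective: 8 business days after Thursday, 27 July 2023, skipping weekends — Jul 28, Jul 31, Aug 1, Aug 2, Aug 3, Aug 4, Aug 7, Aug 8 — lands on Tuesday, 8 August 2023.

8 August 2023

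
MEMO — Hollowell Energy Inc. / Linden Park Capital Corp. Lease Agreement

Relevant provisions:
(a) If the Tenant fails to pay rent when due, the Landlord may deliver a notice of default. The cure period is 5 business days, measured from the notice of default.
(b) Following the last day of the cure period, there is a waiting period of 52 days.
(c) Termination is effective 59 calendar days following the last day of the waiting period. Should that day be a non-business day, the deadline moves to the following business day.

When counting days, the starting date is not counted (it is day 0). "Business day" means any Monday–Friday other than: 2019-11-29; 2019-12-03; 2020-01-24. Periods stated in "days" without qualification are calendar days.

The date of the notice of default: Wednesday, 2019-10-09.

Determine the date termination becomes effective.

2020-02-04

From Wednesday, 2019-10-09, 5 business days (Oct 10, Oct 11, Oct 14, Oct 15, Oct 16, skipping weekends) brings us to Wednesday, 2019-10-16, which is the last day of the cure period.
The last day of the waiting period: 2019-10-16 + 52 days = 2019-12-07.
The date termination becomes effective: 59 calendar days after 2019-12-07 is 2020-02-04. 2020-02-04 is a Tuesday and is not a listed holiday, so no roll-forward applies.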